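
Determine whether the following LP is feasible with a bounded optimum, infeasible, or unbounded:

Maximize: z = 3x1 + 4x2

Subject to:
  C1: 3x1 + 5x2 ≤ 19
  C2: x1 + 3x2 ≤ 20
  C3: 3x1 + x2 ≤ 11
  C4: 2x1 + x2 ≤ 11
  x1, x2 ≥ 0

Feasible with a bounded optimal solution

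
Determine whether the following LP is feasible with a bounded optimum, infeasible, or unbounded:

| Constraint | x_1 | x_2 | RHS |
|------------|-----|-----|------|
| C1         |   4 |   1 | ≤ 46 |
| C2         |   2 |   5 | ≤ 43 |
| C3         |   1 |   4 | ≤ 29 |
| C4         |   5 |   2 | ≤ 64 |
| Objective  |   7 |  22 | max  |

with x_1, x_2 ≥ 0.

Feasible with a bounded optimal solution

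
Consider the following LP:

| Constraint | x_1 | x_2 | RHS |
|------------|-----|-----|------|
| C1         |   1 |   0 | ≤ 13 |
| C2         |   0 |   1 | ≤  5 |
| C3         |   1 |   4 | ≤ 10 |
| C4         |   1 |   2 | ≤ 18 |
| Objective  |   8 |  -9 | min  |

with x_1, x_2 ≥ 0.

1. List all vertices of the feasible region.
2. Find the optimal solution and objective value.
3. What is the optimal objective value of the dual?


1. (0, 0), (10, 0), (0, 2.5)
2. x_1 = 0, x_2 = 2.5, z = -22.5
3. -22.5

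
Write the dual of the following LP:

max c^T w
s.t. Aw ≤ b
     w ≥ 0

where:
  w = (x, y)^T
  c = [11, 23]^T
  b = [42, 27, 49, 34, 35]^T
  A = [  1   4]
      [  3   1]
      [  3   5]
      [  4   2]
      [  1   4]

Primal max cᵀx s.t. Ax ≤ b, x ≥ 0  →  Dual min bᵀy s.t. Aᵀy ≥ c, y ≥ 0.

Minimize: z = 42y1 + 27y2 + 49y3 + 34y4 + 35y5

Subject to:
  y1 + 3y2 + 3y3 + 4y4 + y5 ≥ 11
  4y1 + y2 + 5y3 + 2y4 + 4y5 ≥ 23
  y1, y2, y3, y4, y5 ≥ 0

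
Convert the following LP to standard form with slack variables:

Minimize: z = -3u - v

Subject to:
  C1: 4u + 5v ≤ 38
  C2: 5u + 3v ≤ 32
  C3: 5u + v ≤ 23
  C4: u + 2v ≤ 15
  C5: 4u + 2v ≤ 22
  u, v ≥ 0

min z = -3u - v

s.t.
  4u + 5v + s1 = 38
  5u + 3v + s2 = 32
  5u + v + s3 = 23
  u + 2v + s4 = 15
  4u + 2v + s5 = 22
  u, v, s1, s2, s3, s4, s5 ≥ 0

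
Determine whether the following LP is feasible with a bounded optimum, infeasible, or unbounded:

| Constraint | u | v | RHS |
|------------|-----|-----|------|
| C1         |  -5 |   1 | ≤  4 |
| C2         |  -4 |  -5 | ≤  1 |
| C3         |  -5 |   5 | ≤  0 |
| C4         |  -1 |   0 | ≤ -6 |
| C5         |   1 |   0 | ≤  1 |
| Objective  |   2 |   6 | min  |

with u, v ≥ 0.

Infeasible (no feasible solution exists)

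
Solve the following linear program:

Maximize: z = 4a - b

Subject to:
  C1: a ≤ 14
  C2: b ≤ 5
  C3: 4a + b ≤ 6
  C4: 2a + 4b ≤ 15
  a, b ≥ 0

Evaluate the objective at each vertex of the feasible region:
  z(0, 0) = 0
  z(1.5, 0) = 6  ←
  z(0.6429, 3.429) = -0.8571
  z(0, 3.75) = -3.75
The maximum is at a = 1.5, b = 0.

a = 1.5, b = 0, z = 6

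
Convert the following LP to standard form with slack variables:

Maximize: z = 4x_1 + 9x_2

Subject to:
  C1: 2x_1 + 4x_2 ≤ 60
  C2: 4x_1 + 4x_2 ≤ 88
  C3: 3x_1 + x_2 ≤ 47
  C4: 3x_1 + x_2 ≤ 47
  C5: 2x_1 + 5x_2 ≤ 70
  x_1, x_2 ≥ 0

max z = 4x_1 + 9x_2

s.t.
  2x_1 + 4x_2 + s1 = 60
  4x_1 + 4x_2 + s2 = 88
  3x_1 + x_2 + s3 = 47
  3x_1 + x_2 + s4 = 47
  2x_1 + 5x_2 + s5 = 70
  x_1, x_2, s1, s2, s3, s4, s5 ≥ 0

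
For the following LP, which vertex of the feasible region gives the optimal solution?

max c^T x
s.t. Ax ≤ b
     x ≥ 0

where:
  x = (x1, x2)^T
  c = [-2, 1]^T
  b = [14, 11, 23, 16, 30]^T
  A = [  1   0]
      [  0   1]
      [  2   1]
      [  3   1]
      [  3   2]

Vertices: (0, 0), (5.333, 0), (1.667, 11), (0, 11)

Evaluate the objective at each vertex of the feasible region:
  z(0, 0) = 0
  z(5.333, 0) = -10.67
  z(1.667, 11) = 7.667
  z(0, 11) = 11  ←
The maximum is at x1 = 0, x2 = 11.

(0, 11)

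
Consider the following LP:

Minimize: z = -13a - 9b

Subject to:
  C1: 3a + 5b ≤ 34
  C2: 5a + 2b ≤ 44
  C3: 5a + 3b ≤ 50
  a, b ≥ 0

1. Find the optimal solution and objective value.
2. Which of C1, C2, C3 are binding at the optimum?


1. a = 8, b = 2, z = -122
2. C1, C2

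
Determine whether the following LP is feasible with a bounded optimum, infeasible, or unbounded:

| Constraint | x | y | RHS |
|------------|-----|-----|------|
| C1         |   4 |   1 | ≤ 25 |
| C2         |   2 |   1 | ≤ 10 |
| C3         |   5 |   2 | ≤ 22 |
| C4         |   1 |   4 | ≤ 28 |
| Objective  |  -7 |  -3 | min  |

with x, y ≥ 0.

Feasible with a bounded optimal solution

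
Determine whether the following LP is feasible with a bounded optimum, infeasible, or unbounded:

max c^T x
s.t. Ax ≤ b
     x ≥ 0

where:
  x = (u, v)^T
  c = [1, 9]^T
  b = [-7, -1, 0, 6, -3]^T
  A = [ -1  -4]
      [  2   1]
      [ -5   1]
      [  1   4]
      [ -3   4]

Infeasible (no feasible solution exists)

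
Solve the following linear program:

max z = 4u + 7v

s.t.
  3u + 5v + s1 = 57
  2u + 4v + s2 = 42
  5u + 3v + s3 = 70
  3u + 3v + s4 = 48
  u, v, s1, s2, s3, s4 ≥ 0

Evaluate the objective at each vertex of the feasible region:
  z(0, 0) = 0
  z(14, 0) = 56
  z(11.19, 4.688) = 77.56
  z(9, 6) = 78  ←
  z(0, 10.5) = 73.5
The maximum is at u = 9, v = 6.

u = 9, v = 6, z = 78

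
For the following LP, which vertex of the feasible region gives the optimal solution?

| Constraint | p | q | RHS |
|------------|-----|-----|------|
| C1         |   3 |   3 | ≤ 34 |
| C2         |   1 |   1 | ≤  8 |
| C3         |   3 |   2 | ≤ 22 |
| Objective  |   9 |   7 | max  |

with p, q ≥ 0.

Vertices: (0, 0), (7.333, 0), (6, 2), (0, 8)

Evaluate the objective at each vertex of the feasible region:
  z(0, 0) = 0
  z(7.333, 0) = 66
  z(6, 2) = 68  ←
  z(0, 8) = 56
The maximum is at p = 6, q = 2.

(6, 2)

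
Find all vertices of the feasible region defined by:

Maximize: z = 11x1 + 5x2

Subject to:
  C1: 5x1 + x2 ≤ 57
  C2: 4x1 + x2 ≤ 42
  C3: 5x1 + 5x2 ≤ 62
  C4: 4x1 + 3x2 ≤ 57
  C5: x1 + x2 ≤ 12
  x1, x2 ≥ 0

(0, 0), (10.5, 0), (10, 2), (0, 12)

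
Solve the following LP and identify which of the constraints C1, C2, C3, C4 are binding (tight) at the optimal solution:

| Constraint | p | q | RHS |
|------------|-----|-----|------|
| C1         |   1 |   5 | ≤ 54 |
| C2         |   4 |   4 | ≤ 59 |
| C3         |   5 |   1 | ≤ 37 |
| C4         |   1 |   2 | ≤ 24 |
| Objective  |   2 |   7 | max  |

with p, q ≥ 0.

At p = 4, q = 10, compute slack b - a·x for each constraint:
  C1: 54 − 54 = 0  (binding)
  C2: 59 − 56 = 3  (slack)
  C3: 37 − 30 = 7  (slack)
  C4: 24 − 24 = 0  (binding)

Optimal: p = 4, q = 10
Binding: C1, C4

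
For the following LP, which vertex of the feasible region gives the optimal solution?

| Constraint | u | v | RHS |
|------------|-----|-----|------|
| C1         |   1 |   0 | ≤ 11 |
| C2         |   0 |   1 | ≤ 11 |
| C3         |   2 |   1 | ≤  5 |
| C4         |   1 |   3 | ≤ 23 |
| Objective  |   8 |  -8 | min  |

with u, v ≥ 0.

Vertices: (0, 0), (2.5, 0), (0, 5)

Evaluate the objective at each vertex of the feasible region:
  z(0, 0) = 0
  z(2.5, 0) = 20
  z(0, 5) = -40  ←
The minimum is at u = 0, v = 5.

(0, 5)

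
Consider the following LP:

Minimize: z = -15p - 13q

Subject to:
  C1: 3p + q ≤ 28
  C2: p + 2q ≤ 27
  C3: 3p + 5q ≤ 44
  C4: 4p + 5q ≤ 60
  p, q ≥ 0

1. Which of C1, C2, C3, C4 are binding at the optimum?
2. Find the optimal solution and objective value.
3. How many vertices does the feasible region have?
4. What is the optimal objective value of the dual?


1. C1, C3
2. p = 8, q = 4, z = -172
3. 4
4. -172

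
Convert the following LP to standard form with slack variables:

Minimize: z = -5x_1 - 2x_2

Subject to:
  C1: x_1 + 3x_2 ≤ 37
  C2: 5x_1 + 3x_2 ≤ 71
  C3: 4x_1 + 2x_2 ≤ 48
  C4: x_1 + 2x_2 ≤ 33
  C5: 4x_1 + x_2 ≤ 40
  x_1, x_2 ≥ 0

min z = -5x_1 - 2x_2

s.t.
  x_1 + 3x_2 + s1 = 37
  5x_1 + 3x_2 + s2 = 71
  4x_1 + 2x_2 + s3 = 48
  x_1 + 2x_2 + s4 = 33
  4x_1 + x_2 + s5 = 40
  x_1, x_2, s1, s2, s3, s4, s5 ≥ 0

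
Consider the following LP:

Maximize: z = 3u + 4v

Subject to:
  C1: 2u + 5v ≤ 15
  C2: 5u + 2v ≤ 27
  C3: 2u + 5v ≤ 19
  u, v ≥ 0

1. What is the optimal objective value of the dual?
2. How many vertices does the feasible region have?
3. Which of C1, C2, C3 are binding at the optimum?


1. 19
2. 4
3. C1, C2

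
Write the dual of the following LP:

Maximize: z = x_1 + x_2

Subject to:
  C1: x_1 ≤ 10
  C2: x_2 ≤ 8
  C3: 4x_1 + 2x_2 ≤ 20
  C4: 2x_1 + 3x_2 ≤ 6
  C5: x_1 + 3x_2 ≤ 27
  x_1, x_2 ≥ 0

Primal max cᵀx s.t. Ax ≤ b, x ≥ 0  →  Dual min bᵀy s.t. Aᵀy ≥ c, y ≥ 0.

Minimize: z = 10y1 + 8y2 + 20y3 + 6y4 + 27y5

Subject to:
  y1 + 4y3 + 2y4 + y5 ≥ 1
  y2 + 2y3 + 3y4 + 3y5 ≥ 1
  y1, y2, y3, y4, y5 ≥ 0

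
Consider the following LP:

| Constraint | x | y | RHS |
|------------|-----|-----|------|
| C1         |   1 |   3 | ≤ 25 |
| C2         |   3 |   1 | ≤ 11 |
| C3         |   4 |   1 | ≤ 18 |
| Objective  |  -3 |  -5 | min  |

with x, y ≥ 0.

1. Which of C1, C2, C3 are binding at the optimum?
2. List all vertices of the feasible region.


1. C1, C2
2. (0, 0), (3.667, 0), (1, 8), (0, 8.333)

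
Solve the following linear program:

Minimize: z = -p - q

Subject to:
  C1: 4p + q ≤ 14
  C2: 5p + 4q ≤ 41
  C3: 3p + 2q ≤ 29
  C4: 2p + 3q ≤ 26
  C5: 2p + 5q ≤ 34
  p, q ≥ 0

Evaluate the objective at each vertex of the feasible region:
  z(0, 0) = 0
  z(3.5, 0) = -3.5
  z(2, 6) = -8  ←
  z(0, 6.8) = -6.8
The minimum is at p = 2, q = 6.

p = 2, q = 6, z = -8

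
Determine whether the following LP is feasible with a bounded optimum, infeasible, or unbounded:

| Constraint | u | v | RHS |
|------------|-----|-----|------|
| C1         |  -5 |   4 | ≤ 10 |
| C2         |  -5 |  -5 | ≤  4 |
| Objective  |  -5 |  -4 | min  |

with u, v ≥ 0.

Unbounded (objective can decrease without bound)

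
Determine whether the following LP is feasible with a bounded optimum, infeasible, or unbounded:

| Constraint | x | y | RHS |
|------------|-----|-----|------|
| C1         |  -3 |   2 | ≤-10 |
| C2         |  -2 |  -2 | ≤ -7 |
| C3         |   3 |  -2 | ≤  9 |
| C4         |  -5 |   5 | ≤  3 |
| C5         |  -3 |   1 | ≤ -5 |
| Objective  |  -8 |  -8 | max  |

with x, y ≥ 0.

Infeasible (no feasible solution exists)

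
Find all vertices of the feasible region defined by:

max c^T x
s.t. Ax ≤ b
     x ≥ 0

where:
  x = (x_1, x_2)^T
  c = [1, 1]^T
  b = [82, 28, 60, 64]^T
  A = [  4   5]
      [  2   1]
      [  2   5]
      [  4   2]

(0, 0), (14, 0), (10, 8), (0, 12)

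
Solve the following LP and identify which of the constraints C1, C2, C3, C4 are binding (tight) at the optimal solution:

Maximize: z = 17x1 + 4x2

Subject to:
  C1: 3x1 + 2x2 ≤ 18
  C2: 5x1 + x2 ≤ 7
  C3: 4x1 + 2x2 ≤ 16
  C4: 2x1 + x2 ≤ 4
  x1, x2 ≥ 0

At x1 = 1, x2 = 2, compute slack b - a·x for each constraint:
  C1: 18 − 7 = 11  (slack)
  C2: 7 − 7 = 0  (binding)
  C3: 16 − 8 = 8  (slack)
  C4: 4 − 4 = 0  (binding)

Optimal: x1 = 1, x2 = 2
Binding: C2, C4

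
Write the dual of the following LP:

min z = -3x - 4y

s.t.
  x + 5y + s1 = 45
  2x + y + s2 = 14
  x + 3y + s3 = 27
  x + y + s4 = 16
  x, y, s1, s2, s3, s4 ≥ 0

Primal min cᵀx s.t. Ax ≤ b, x ≥ 0  →  Dual max −bᵀy s.t. Aᵀy ≥ −c, y ≥ 0.

Maximize: z = -45y1 - 14y2 - 27y3 - 16y4

Subject to:
  y1 + 2y2 + y3 + y4 ≥ 3
  5y1 + y2 + 3y3 + y4 ≥ 4
  y1, y2, y3, y4 ≥ 0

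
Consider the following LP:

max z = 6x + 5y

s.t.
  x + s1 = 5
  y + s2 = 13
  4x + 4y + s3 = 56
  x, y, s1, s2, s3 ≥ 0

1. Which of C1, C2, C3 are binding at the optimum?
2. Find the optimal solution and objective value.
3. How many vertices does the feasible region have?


1. C1, C3
2. x = 5, y = 9, z = 75
3. 5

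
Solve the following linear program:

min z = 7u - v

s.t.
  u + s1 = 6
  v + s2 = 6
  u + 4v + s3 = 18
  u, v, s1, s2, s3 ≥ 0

Evaluate the objective at each vertex of the feasible region:
  z(0, 0) = 0
  z(6, 0) = 42
  z(6, 3) = 39
  z(0, 4.5) = -4.5  ←
The minimum is at u = 0, v = 4.5.

u = 0, v = 4.5, z = -4.5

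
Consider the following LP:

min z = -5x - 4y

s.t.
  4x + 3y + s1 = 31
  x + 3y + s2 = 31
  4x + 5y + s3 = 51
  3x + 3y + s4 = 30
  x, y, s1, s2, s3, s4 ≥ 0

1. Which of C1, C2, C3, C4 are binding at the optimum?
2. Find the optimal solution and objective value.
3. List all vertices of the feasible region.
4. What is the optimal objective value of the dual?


1. C1, C4
2. x = 1, y = 9, z = -41
3. (0, 0), (7.75, 0), (1, 9), (0, 10)
4. -41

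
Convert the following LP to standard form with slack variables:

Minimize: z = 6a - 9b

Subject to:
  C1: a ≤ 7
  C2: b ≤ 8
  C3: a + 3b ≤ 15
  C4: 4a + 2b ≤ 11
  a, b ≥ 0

min z = 6a - 9b

s.t.
  a + s1 = 7
  b + s2 = 8
  a + 3b + s3 = 15
  4a + 2b + s4 = 11
  a, b, s1, s2, s3, s4 ≥ 0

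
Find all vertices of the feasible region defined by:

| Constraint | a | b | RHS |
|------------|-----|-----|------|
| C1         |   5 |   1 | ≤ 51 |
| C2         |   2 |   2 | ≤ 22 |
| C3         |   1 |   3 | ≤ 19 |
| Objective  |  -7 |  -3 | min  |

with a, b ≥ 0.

(0, 0), (10.2, 0), (10, 1), (7, 4), (0, 6.333)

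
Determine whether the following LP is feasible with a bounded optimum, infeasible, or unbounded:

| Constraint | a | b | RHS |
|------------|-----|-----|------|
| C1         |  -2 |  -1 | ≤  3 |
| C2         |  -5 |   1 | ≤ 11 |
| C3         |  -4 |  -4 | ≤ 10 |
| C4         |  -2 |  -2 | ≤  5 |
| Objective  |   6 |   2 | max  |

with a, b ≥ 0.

Unbounded (objective can increase without bound)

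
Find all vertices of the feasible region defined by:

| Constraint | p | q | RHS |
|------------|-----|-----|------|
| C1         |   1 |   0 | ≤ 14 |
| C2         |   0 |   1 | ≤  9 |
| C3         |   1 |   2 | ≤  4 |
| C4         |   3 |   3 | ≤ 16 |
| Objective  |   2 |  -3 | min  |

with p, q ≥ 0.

(0, 0), (4, 0), (0, 2)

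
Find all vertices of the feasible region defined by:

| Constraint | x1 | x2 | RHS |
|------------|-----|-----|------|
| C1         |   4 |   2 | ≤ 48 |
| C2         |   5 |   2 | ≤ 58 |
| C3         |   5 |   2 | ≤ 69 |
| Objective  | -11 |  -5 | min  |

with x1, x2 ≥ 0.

(0, 0), (11.6, 0), (10, 4), (0, 24)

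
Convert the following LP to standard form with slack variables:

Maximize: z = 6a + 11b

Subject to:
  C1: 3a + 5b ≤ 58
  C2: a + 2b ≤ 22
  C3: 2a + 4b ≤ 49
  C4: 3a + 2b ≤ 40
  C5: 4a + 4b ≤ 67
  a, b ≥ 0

max z = 6a + 11b

s.t.
  3a + 5b + s1 = 58
  a + 2b + s2 = 22
  2a + 4b + s3 = 49
  3a + 2b + s4 = 40
  4a + 4b + s5 = 67
  a, b, s1, s2, s3, s4, s5 ≥ 0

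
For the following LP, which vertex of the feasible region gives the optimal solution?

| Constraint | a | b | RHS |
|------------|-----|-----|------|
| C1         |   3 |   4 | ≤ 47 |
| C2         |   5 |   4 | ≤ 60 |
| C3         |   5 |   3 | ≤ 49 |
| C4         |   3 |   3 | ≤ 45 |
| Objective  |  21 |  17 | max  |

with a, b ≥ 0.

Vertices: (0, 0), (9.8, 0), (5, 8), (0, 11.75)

Evaluate the objective at each vertex of the feasible region:
  z(0, 0) = 0
  z(9.8, 0) = 205.8
  z(5, 8) = 241  ←
  z(0, 11.75) = 199.8
The maximum is at a = 5, b = 8.

(5, 8)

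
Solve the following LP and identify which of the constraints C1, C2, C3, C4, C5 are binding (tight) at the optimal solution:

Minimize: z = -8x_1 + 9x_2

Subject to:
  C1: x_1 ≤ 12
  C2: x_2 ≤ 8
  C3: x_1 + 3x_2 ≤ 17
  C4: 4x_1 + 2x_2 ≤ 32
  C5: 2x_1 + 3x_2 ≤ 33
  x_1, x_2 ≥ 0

At x_1 = 8, x_2 = 0, compute slack b - a·x for each constraint:
  C1: 12 − 8 = 4  (slack)
  C2: 8 − 0 = 8  (slack)
  C3: 17 − 8 = 9  (slack)
  C4: 32 − 32 = 0  (binding)
  C5: 33 − 16 = 17  (slack)

Optimal: x_1 = 8, x_2 = 0
Binding: C4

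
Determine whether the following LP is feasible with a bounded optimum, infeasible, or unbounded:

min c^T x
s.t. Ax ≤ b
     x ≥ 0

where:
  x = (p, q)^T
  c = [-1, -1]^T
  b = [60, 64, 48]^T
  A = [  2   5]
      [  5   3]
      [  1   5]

Feasible with a bounded optimal solution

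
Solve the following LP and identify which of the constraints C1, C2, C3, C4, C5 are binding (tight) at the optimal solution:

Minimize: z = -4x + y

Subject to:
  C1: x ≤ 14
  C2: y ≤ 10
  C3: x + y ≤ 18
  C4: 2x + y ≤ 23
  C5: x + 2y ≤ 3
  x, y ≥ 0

At x = 3, y = 0, compute slack b - a·x for each constraint:
  C1: 14 − 3 = 11  (slack)
  C2: 10 − 0 = 10  (slack)
  C3: 18 − 3 = 15  (slack)
  C4: 23 − 6 = 17  (slack)
  C5: 3 − 3 = 0  (binding)

Optimal: x = 3, y = 0
Binding: C5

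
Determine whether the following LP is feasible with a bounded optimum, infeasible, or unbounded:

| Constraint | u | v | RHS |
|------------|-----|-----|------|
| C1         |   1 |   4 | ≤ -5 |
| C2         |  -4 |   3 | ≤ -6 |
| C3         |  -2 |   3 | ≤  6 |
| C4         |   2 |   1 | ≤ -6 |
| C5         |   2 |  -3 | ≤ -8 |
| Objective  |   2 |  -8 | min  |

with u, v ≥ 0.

Infeasible (no feasible solution exists)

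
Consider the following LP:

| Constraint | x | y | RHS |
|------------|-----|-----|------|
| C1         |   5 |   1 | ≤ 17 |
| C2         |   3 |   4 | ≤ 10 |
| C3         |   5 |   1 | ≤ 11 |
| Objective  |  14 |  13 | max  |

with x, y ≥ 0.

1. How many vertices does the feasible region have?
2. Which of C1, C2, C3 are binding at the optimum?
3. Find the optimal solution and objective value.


1. 4
2. C2, C3
3. x = 2, y = 1, z = 41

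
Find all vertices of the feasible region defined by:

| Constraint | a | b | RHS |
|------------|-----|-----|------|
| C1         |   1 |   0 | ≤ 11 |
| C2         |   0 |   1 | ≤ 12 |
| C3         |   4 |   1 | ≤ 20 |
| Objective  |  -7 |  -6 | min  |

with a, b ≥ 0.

(0, 0), (5, 0), (2, 12), (0, 12)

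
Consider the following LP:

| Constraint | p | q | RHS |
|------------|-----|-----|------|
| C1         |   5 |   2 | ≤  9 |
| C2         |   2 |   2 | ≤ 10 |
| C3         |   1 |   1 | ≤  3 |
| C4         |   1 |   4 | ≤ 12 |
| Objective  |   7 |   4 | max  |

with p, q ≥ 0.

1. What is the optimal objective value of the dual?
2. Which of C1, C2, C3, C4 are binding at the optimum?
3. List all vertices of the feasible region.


1. 15
2. C1, C3
3. (0, 0), (1.8, 0), (1, 2), (0, 3)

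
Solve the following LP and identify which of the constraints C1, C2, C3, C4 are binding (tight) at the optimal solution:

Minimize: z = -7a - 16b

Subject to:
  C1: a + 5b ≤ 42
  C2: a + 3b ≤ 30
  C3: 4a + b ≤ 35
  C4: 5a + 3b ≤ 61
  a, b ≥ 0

At a = 7, b = 7, compute slack b - a·x for each constraint:
  C1: 42 − 42 = 0  (binding)
  C2: 30 − 28 = 2  (slack)
  C3: 35 − 35 = 0  (binding)
  C4: 61 − 56 = 5  (slack)

Optimal: a = 7, b = 7
Binding: C1, C3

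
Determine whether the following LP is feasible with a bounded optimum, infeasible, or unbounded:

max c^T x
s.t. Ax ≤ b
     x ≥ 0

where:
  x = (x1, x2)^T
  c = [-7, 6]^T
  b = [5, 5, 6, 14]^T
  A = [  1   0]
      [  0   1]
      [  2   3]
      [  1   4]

Feasible with a bounded optimal solution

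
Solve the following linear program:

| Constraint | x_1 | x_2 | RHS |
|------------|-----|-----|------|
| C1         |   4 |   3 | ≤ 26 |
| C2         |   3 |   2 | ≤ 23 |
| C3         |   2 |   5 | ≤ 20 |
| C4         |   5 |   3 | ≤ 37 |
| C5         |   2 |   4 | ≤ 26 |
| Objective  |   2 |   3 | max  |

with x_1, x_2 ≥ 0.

Evaluate the objective at each vertex of the feasible region:
  z(0, 0) = 0
  z(6.5, 0) = 13
  z(5, 2) = 16  ←
  z(0, 4) = 12
The maximum is at x_1 = 5, x_2 = 2.

x_1 = 5, x_2 = 2, z = 16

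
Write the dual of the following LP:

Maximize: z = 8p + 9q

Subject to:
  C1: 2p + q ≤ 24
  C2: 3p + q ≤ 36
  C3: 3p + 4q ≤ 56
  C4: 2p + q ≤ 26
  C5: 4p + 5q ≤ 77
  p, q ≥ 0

Primal max cᵀx s.t. Ax ≤ b, x ≥ 0  →  Dual min bᵀy s.t. Aᵀy ≥ c, y ≥ 0.

Minimize: z = 24y1 + 36y2 + 56y3 + 26y4 + 77y5

Subject to:
  2y1 + 3y2 + 3y3 + 2y4 + 4y5 ≥ 8
  y1 + y2 + 4y3 + y4 + 5y5 ≥ 9
  y1, y2, y3, y4, y5 ≥ 0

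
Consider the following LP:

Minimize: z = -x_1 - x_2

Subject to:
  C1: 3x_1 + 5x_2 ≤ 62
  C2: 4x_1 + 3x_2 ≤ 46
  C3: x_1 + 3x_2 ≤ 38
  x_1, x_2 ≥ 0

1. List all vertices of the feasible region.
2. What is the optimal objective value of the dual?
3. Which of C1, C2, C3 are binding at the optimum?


1. (0, 0), (11.5, 0), (4, 10), (0, 12.4)
2. -14
3. C1, C2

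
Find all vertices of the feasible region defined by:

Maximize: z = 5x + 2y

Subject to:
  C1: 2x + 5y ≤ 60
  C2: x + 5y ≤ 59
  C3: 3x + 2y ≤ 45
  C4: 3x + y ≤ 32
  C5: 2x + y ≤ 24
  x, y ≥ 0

(0, 0), (10.67, 0), (8, 8), (7.5, 9), (1, 11.6), (0, 11.8)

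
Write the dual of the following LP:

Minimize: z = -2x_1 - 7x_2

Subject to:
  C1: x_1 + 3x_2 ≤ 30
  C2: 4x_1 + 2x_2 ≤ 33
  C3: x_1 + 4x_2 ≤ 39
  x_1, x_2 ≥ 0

Primal min cᵀx s.t. Ax ≤ b, x ≥ 0  →  Dual max −bᵀy s.t. Aᵀy ≥ −c, y ≥ 0.

Maximize: z = -30y1 - 33y2 - 39y3

Subject to:
  y1 + 4y2 + y3 ≥ 2
  3y1 + 2y2 + 4y3 ≥ 7
  y1, y2, y3 ≥ 0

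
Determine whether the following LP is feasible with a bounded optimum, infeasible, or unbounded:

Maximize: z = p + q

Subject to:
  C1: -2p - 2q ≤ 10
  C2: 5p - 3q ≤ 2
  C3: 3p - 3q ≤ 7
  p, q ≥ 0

Unbounded (objective can increase without bound)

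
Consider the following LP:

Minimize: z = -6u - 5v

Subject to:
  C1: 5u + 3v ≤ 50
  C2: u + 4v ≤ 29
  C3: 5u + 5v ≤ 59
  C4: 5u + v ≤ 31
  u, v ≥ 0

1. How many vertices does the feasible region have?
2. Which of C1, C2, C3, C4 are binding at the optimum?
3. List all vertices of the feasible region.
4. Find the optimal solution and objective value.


1. 4
2. C2, C4
3. (0, 0), (6.2, 0), (5, 6), (0, 7.25)
4. u = 5, v = 6, z = -60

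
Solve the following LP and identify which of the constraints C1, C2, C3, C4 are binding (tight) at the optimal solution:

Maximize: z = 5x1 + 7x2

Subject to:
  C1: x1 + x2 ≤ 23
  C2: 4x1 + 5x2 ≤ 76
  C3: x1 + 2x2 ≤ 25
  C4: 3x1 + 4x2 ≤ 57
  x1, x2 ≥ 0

At x1 = 7, x2 = 9, compute slack b - a·x for each constraint:
  C1: 23 − 16 = 7  (slack)
  C2: 76 − 73 = 3  (slack)
  C3: 25 − 25 = 0  (binding)
  C4: 57 − 57 = 0  (binding)

Optimal: x1 = 7, x2 = 9
Binding: C3, C4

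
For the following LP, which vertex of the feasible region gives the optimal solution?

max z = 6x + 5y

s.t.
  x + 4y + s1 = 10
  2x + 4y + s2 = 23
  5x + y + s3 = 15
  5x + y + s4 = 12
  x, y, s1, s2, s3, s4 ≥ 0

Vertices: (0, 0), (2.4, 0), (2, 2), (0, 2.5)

Evaluate the objective at each vertex of the feasible region:
  z(0, 0) = 0
  z(2.4, 0) = 14.4
  z(2, 2) = 22  ←
  z(0, 2.5) = 12.5
The maximum is at x = 2, y = 2.

(2, 2)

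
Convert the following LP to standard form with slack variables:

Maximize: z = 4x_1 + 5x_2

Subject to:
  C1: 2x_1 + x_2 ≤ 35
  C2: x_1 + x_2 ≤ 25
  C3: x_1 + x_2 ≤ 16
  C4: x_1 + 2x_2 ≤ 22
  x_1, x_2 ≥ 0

max z = 4x_1 + 5x_2

s.t.
  2x_1 + x_2 + s1 = 35
  x_1 + x_2 + s2 = 25
  x_1 + x_2 + s3 = 16
  x_1 + 2x_2 + s4 = 22
  x_1, x_2, s1, s2, s3, s4 ≥ 0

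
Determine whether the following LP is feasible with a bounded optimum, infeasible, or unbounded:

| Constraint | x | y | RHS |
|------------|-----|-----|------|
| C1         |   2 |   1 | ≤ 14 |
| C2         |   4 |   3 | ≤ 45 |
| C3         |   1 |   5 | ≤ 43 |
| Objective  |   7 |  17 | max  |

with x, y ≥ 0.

Feasible with a bounded optimal solution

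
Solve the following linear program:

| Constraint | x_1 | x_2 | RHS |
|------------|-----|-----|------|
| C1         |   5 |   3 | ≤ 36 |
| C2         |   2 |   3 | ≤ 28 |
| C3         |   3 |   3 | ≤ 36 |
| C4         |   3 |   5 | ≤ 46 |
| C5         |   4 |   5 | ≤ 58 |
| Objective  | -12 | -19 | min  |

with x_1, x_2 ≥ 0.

Evaluate the objective at each vertex of the feasible region:
  z(0, 0) = 0
  z(7.2, 0) = -86.4
  z(2.667, 7.556) = -175.6
  z(2, 8) = -176  ←
  z(0, 9.2) = -174.8
The minimum is at x_1 = 2, x_2 = 8.

x_1 = 2, x_2 = 8, z = -176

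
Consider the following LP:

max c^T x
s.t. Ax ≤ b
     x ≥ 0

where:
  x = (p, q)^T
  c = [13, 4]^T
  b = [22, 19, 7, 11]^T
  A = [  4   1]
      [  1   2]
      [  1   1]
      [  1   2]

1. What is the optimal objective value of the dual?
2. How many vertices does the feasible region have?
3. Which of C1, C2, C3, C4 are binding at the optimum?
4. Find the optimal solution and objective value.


1. 73
2. 5
3. C1, C3
4. p = 5, q = 2, z = 73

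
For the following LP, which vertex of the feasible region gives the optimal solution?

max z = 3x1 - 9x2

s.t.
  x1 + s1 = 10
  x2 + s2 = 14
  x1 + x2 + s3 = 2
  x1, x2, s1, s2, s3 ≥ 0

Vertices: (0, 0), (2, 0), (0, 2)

Evaluate the objective at each vertex of the feasible region:
  z(0, 0) = 0
  z(2, 0) = 6  ←
  z(0, 2) = -18
The maximum is at x1 = 2, x2 = 0.

(2, 0)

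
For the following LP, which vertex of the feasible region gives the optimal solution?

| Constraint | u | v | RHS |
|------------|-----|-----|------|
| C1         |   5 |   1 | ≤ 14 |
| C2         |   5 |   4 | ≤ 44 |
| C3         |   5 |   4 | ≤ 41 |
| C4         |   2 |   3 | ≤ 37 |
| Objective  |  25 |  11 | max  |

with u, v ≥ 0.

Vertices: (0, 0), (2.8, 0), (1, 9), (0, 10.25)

Evaluate the objective at each vertex of the feasible region:
  z(0, 0) = 0
  z(2.8, 0) = 70
  z(1, 9) = 124  ←
  z(0, 10.25) = 112.8
The maximum is at u = 1, v = 9.

(1, 9)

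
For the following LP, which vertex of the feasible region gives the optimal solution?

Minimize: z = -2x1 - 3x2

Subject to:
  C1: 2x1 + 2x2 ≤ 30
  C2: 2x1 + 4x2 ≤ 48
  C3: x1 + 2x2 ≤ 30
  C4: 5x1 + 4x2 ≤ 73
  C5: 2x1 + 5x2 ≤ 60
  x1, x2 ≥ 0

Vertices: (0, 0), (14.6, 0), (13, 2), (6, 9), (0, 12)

Evaluate the objective at each vertex of the feasible region:
  z(0, 0) = 0
  z(14.6, 0) = -29.2
  z(13, 2) = -32
  z(6, 9) = -39  ←
  z(0, 12) = -36
The minimum is at x1 = 6, x2 = 9.

(6, 9)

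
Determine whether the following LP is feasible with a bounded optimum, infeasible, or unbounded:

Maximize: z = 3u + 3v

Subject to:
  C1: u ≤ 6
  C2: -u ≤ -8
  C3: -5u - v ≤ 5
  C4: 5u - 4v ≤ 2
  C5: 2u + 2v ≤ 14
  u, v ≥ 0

Infeasible (no feasible solution exists)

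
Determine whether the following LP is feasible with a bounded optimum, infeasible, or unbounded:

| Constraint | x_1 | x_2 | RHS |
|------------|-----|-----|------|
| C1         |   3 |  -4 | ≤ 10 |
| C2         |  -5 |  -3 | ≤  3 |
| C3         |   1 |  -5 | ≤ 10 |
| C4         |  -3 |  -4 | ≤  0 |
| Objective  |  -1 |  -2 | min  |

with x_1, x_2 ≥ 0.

Unbounded (objective can decrease without bound)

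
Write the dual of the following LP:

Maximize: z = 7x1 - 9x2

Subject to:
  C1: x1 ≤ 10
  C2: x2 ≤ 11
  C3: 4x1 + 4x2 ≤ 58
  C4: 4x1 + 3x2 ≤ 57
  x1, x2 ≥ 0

Primal max cᵀx s.t. Ax ≤ b, x ≥ 0  →  Dual min bᵀy s.t. Aᵀy ≥ c, y ≥ 0.

Minimize: z = 10y1 + 11y2 + 58y3 + 57y4

Subject to:
  y1 + 4y3 + 4y4 ≥ 7
  y2 + 4y3 + 3y4 ≥ -9
  y1, y2, y3, y4 ≥ 0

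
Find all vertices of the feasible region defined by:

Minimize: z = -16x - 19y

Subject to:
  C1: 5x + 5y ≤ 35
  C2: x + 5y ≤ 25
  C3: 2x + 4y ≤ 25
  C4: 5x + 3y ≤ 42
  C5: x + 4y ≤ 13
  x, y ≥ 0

(0, 0), (7, 0), (5, 2), (0, 3.25)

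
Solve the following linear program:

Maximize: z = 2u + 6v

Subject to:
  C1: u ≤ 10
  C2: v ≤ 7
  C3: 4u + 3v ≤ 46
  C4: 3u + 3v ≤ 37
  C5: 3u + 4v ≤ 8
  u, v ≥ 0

Evaluate the objective at each vertex of the feasible region:
  z(0, 0) = 0
  z(2.667, 0) = 5.333
  z(0, 2) = 12  ←
The maximum is at u = 0, v = 2.

u = 0, v = 2, z = 12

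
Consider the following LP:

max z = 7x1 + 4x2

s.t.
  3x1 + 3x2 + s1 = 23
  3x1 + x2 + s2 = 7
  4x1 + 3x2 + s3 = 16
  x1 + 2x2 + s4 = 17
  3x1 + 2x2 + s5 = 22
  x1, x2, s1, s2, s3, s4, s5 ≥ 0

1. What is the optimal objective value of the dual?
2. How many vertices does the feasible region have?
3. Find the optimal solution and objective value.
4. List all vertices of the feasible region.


1. 23
2. 4
3. x1 = 1, x2 = 4, z = 23
4. (0, 0), (2.333, 0), (1, 4), (0, 5.333)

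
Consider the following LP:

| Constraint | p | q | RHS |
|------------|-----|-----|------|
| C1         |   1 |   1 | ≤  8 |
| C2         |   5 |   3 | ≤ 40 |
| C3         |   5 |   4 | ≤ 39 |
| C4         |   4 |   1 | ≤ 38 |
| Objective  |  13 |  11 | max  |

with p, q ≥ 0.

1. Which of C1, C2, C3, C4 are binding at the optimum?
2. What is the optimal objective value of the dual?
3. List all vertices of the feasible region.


1. C1, C3
2. 102
3. (0, 0), (7.8, 0), (7, 1), (0, 8)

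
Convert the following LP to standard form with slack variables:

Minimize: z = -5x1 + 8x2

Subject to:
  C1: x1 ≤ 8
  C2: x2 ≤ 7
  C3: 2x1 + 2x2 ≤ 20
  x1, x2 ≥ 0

min z = -5x1 + 8x2

s.t.
  x1 + s1 = 8
  x2 + s2 = 7
  2x1 + 2x2 + s3 = 20
  x1, x2, s1, s2, s3 ≥ 0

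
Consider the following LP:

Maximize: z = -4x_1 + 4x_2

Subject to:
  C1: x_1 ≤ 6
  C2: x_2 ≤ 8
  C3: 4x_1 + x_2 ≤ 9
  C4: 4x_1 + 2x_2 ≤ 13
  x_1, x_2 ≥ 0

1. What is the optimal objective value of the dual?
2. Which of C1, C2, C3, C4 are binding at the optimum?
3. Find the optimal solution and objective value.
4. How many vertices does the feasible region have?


1. 26
2. C4
3. x_1 = 0, x_2 = 6.5, z = 26
4. 4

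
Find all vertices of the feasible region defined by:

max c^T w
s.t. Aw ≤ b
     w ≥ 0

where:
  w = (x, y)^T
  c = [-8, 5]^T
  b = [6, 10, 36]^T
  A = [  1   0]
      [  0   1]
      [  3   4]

(0, 0), (6, 0), (6, 4.5), (0, 9)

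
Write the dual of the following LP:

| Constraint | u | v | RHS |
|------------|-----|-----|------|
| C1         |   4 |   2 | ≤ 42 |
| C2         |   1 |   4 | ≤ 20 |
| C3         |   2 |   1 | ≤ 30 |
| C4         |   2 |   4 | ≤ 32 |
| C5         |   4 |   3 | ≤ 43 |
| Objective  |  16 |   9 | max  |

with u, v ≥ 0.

Primal max cᵀx s.t. Ax ≤ b, x ≥ 0  →  Dual min bᵀy s.t. Aᵀy ≥ c, y ≥ 0.

Minimize: z = 42y1 + 20y2 + 30y3 + 32y4 + 43y5

Subject to:
  4y1 + y2 + 2y3 + 2y4 + 4y5 ≥ 16
  2y1 + 4y2 + y3 + 4y4 + 3y5 ≥ 9
  y1, y2, y3, y4, y5 ≥ 0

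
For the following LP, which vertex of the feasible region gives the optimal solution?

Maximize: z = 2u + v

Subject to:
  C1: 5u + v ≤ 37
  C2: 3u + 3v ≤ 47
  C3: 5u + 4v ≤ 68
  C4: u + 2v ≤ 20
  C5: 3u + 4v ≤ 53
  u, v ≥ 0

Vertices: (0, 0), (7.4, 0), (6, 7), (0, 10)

Evaluate the objective at each vertex of the feasible region:
  z(0, 0) = 0
  z(7.4, 0) = 14.8
  z(6, 7) = 19  ←
  z(0, 10) = 10
The maximum is at u = 6, v = 7.

(6, 7)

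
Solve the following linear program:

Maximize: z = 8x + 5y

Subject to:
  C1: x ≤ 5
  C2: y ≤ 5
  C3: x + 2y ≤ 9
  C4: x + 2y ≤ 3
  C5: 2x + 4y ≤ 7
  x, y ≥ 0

Evaluate the objective at each vertex of the feasible region:
  z(0, 0) = 0
  z(3, 0) = 24  ←
  z(0, 1.5) = 7.5
The maximum is at x = 3, y = 0.

x = 3, y = 0, z = 24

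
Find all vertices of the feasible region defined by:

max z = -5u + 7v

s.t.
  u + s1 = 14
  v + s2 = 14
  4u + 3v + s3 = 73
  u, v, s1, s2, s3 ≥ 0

(0, 0), (14, 0), (14, 5.667), (7.75, 14), (0, 14)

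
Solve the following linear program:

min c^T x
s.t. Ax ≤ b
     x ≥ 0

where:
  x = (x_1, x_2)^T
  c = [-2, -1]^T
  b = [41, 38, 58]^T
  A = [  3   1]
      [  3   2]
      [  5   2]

Evaluate the objective at each vertex of the feasible region:
  z(0, 0) = 0
  z(11.6, 0) = -23.2
  z(10, 4) = -24  ←
  z(0, 19) = -19
The minimum is at x_1 = 10, x_2 = 4.

x_1 = 10, x_2 = 4, z = -24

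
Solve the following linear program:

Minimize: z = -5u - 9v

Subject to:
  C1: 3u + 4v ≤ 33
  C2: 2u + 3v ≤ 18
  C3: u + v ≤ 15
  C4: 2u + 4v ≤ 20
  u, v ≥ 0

Evaluate the objective at each vertex of the feasible region:
  z(0, 0) = 0
  z(9, 0) = -45
  z(6, 2) = -48  ←
  z(0, 5) = -45
The minimum is at u = 6, v = 2.

u = 6, v = 2, z = -48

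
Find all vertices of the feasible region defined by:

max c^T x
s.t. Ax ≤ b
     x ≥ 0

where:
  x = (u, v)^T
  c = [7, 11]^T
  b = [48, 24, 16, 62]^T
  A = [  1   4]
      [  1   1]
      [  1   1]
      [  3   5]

(0, 0), (16, 0), (9, 7), (1.143, 11.71), (0, 12)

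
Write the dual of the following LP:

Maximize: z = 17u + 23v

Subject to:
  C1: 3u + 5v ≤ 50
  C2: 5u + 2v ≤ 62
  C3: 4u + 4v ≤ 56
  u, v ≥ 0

Primal max cᵀx s.t. Ax ≤ b, x ≥ 0  →  Dual min bᵀy s.t. Aᵀy ≥ c, y ≥ 0.

Minimize: z = 50y1 + 62y2 + 56y3

Subject to:
  3y1 + 5y2 + 4y3 ≥ 17
  5y1 + 2y2 + 4y3 ≥ 23
  y1, y2, y3 ≥ 0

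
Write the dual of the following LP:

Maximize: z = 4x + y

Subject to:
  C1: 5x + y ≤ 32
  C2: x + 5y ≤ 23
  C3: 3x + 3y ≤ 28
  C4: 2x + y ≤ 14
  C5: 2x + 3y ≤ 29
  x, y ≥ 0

Primal max cᵀx s.t. Ax ≤ b, x ≥ 0  →  Dual min bᵀy s.t. Aᵀy ≥ c, y ≥ 0.

Minimize: z = 32y1 + 23y2 + 28y3 + 14y4 + 29y5

Subject to:
  5y1 + y2 + 3y3 + 2y4 + 2y5 ≥ 4
  y1 + 5y2 + 3y3 + y4 + 3y5 ≥ 1
  y1, y2, y3, y4, y5 ≥ 0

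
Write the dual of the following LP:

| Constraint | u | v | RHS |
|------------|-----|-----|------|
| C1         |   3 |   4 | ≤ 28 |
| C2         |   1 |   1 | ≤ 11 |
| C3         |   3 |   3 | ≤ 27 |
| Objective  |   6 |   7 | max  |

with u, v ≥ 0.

Primal max cᵀx s.t. Ax ≤ b, x ≥ 0  →  Dual min bᵀy s.t. Aᵀy ≥ c, y ≥ 0.

Minimize: z = 28y1 + 11y2 + 27y3

Subject to:
  3y1 + y2 + 3y3 ≥ 6
  4y1 + y2 + 3y3 ≥ 7
  y1, y2, y3 ≥ 0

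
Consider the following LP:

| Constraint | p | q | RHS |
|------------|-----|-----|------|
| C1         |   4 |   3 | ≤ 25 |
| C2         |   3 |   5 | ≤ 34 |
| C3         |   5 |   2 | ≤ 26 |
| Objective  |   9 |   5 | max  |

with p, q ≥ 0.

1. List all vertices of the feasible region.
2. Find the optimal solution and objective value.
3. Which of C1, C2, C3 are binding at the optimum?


1. (0, 0), (5.2, 0), (4, 3), (2.091, 5.545), (0, 6.8)
2. p = 4, q = 3, z = 51
3. C1, C3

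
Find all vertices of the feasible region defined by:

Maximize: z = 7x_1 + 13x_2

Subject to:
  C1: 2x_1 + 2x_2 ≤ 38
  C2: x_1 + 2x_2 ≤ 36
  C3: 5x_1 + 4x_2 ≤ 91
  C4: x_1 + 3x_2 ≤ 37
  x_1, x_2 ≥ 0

(0, 0), (18.2, 0), (15, 4), (10, 9), (0, 12.33)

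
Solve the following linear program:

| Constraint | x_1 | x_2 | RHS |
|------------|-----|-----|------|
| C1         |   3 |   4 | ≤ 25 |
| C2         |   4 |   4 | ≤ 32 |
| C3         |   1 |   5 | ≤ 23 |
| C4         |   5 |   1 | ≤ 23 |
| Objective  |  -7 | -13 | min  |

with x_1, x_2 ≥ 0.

Evaluate the objective at each vertex of the feasible region:
  z(0, 0) = 0
  z(4.6, 0) = -32.2
  z(3.941, 3.294) = -70.41
  z(3, 4) = -73  ←
  z(0, 4.6) = -59.8
The minimum is at x_1 = 3, x_2 = 4.

x_1 = 3, x_2 = 4, z = -73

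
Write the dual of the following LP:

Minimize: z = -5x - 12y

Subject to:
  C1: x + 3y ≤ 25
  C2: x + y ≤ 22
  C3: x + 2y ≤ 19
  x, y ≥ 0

Primal min cᵀx s.t. Ax ≤ b, x ≥ 0  →  Dual max −bᵀy s.t. Aᵀy ≥ −c, y ≥ 0.

Maximize: z = -25y1 - 22y2 - 19y3

Subject to:
  y1 + y2 + y3 ≥ 5
  3y1 + y2 + 2y3 ≥ 12
  y1, y2, y3 ≥ 0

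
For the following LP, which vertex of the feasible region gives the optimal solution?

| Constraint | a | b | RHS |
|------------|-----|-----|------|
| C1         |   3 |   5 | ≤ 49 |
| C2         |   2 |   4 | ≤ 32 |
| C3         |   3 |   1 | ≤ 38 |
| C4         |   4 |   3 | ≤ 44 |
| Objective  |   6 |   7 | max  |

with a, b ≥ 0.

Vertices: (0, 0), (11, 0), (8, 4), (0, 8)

Evaluate the objective at each vertex of the feasible region:
  z(0, 0) = 0
  z(11, 0) = 66
  z(8, 4) = 76  ←
  z(0, 8) = 56
The maximum is at a = 8, b = 4.

(8, 4)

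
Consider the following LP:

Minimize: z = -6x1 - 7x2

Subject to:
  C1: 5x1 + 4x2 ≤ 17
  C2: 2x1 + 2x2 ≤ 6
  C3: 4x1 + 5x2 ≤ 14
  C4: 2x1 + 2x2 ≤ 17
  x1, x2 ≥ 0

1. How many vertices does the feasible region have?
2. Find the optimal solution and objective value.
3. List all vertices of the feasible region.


1. 4
2. x1 = 1, x2 = 2, z = -20
3. (0, 0), (3, 0), (1, 2), (0, 2.8)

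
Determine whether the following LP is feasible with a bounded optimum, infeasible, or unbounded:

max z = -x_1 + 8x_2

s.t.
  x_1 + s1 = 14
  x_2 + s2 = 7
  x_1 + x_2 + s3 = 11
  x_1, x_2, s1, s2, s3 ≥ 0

Feasible with a bounded optimal solution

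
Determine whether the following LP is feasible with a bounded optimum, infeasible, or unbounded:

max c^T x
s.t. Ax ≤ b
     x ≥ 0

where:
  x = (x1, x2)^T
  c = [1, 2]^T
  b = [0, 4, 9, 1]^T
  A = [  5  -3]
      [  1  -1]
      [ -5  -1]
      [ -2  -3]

Unbounded (objective can increase without bound)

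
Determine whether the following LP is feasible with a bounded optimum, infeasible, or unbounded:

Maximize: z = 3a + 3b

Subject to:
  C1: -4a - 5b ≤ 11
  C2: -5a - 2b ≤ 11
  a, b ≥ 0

Unbounded (objective can increase without bound)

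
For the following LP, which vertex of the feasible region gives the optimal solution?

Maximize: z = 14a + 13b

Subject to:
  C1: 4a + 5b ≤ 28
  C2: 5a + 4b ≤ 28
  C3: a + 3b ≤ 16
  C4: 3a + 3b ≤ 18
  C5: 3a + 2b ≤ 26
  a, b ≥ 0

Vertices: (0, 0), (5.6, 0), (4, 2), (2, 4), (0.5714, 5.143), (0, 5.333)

Evaluate the objective at each vertex of the feasible region:
  z(0, 0) = 0
  z(5.6, 0) = 78.4
  z(4, 2) = 82  ←
  z(2, 4) = 80
  z(0.5714, 5.143) = 74.86
  z(0, 5.333) = 69.33
The maximum is at a = 4, b = 2.

(4, 2)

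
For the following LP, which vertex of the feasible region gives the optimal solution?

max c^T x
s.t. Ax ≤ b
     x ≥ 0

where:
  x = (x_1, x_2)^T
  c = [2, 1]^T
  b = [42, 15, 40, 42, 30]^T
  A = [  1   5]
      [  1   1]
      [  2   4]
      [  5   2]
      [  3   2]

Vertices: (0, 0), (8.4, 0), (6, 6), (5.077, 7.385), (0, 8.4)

Evaluate the objective at each vertex of the feasible region:
  z(0, 0) = 0
  z(8.4, 0) = 16.8
  z(6, 6) = 18  ←
  z(5.077, 7.385) = 17.54
  z(0, 8.4) = 8.4
The maximum is at x_1 = 6, x_2 = 6.

(6, 6)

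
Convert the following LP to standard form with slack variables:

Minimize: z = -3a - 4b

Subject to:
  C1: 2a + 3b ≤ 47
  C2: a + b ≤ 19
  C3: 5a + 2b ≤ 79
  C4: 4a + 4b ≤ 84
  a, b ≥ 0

min z = -3a - 4b

s.t.
  2a + 3b + s1 = 47
  a + b + s2 = 19
  5a + 2b + s3 = 79
  4a + 4b + s4 = 84
  a, b, s1, s2, s3, s4 ≥ 0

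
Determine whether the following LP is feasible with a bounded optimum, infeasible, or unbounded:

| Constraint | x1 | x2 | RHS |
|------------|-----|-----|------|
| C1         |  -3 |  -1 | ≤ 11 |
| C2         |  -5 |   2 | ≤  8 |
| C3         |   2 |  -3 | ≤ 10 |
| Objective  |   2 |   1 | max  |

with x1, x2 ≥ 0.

Unbounded (objective can increase without bound)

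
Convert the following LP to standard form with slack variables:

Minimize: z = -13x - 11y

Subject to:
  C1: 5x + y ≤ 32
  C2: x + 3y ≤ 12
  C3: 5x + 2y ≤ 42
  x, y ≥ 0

min z = -13x - 11y

s.t.
  5x + y + s1 = 32
  x + 3y + s2 = 12
  5x + 2y + s3 = 42
  x, y, s1, s2, s3 ≥ 0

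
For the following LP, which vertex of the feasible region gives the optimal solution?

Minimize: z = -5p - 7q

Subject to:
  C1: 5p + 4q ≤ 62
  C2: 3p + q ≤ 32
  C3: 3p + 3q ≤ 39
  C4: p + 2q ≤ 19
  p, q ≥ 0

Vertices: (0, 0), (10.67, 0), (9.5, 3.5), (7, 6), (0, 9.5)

Evaluate the objective at each vertex of the feasible region:
  z(0, 0) = 0
  z(10.67, 0) = -53.33
  z(9.5, 3.5) = -72
  z(7, 6) = -77  ←
  z(0, 9.5) = -66.5
The minimum is at p = 7, q = 6.

(7, 6)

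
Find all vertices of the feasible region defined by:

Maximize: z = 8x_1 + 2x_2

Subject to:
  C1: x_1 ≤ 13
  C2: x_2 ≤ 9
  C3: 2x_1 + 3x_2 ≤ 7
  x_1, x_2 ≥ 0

(0, 0), (3.5, 0), (0, 2.333)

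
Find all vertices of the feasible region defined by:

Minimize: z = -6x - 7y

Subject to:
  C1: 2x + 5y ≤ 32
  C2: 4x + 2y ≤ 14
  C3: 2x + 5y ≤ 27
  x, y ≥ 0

(0, 0), (3.5, 0), (1, 5), (0, 5.4)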